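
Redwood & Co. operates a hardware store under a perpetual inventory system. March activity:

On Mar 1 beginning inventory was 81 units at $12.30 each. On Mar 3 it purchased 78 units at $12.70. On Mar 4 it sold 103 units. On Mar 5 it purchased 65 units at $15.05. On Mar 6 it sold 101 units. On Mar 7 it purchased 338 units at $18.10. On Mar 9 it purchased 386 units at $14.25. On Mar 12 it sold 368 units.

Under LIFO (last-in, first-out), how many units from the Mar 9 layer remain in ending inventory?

Mar 4, 103 sold [LIFO — newest first]: 78 @ $12.70 + 25 @ $12.30 = $1,298.10
Mar 6, 101 sold [LIFO — newest first]: 65 @ $15.05 + 36 @ $12.30 = $1,421.05
Mar 12, 368 sold [LIFO — newest first]: 368 @ $14.25 = $5,244.00
Total COGS = $1,298.10 + $1,421.05 + $5,244.00 = $7,963.15
Ending inventory: 20 @ $12.30 + 338 @ $18.10 + 18 @ $14.25 = $6,620.30

18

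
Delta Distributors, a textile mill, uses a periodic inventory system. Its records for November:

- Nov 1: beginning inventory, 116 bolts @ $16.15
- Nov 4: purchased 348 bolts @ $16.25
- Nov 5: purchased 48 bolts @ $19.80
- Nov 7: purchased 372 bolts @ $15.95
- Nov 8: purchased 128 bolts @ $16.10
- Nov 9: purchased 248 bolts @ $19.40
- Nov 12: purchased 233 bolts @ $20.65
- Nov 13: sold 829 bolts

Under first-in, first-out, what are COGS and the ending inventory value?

COGS = $13,534.95; ending inventory = $12,560.70

Nov 13, 829 sold [FIFO — oldest first]: 116 @ $16.15 + 348 @ $16.25 + 48 @ $19.80 + 317 @ $15.95 = $13,534.95
Ending inventory: 55 @ $15.95 + 128 @ $16.10 + 248 @ $19.40 + 233 @ $20.65 = $12,560.70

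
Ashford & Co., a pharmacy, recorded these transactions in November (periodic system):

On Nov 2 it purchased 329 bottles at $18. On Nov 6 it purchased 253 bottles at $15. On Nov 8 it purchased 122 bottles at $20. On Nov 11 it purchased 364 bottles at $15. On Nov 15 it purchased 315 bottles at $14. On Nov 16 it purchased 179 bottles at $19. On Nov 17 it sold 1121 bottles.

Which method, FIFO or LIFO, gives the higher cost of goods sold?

FIFO COGS: 329 @ $18 + 253 @ $15 + 122 @ $20 + 364 @ $15 + 53 @ $14 = $18,359
LIFO COGS: 179 @ $19 + 315 @ $14 + 364 @ $15 + 122 @ $20 + 141 @ $15 = $17,826

FIFO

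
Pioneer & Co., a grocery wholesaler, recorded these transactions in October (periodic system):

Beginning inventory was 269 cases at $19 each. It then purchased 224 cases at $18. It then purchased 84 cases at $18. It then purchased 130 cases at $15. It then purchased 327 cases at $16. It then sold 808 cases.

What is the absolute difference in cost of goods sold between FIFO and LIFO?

FIFO COGS: 269 @ $19 + 224 @ $18 + 84 @ $18 + 130 @ $15 + 101 @ $16 = $14,221
LIFO COGS: 327 @ $16 + 130 @ $15 + 84 @ $18 + 224 @ $18 + 43 @ $19 = $13,543
Difference = |$14,221 − $13,543| = $678

$678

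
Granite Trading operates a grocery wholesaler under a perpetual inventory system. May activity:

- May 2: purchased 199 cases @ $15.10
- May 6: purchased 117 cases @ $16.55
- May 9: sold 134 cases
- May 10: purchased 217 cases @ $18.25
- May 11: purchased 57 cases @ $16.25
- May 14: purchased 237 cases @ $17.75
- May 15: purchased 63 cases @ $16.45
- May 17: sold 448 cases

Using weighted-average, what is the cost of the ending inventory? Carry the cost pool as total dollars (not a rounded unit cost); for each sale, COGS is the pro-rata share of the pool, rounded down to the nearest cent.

After May 2: 199 on hand, pool $3,004.90 (≈ $15.1000 each)
After May 6: 316 on hand, pool $4,941.25 (≈ $15.6369 each)
May 9, sell 134: 134/316 × $4,941.25 → $2,095.34
After May 10: 399 on hand, pool $6,806.16 (≈ $17.0580 each)
After May 11: 456 on hand, pool $7,732.41 (≈ $16.9570 each)
After May 14: 693 on hand, pool $11,939.16 (≈ $17.2282 each)
After May 15: 756 on hand, pool $12,975.51 (≈ $17.1634 each)
May 17, sell 448: 448/756 × $12,975.51 → $7,689.19
Total COGS = $2,095.34 + $7,689.19 = $9,784.53
Ending inventory (cost pool remaining) = $5,286.32

Ending inventory = $5,286.32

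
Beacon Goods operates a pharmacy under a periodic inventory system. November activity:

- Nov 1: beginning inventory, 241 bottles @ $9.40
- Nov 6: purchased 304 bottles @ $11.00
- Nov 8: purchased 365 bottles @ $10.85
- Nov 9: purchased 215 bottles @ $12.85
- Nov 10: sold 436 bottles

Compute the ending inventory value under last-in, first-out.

Nov 10, 436 sold [LIFO — newest first]: 215 @ $12.85 + 221 @ $10.85 = $5,160.60
Ending inventory: 241 @ $9.40 + 304 @ $11.00 + 144 @ $10.85 = $7,171.80
Check: goods available $12,332.40 = COGS $5,160.60 + ending $7,171.80

Ending inventory = $7,171.80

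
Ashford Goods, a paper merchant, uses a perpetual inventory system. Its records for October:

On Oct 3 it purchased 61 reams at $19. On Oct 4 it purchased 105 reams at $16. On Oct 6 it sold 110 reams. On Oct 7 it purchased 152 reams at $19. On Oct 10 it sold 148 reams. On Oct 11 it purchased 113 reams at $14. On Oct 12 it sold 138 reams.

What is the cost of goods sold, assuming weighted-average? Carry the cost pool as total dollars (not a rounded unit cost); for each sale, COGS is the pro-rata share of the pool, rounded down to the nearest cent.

After Oct 3: 61 on hand, pool $1,159.00 (≈ $19.0000 each)
After Oct 4: 166 on hand, pool $2,839.00 (≈ $17.1024 each)
Oct 6, sell 110: 110/166 × $2,839.00 → $1,881.26
After Oct 7: 208 on hand, pool $3,845.74 (≈ $18.4891 each)
Oct 10, sell 148: 148/208 × $3,845.74 → $2,736.39
After Oct 11: 173 on hand, pool $2,691.35 (≈ $15.5569 each)
Oct 12, sell 138: 138/173 × $2,691.35 → $2,146.85
Total COGS = $1,881.26 + $2,736.39 + $2,146.85 = $6,764.50
Ending inventory (cost pool remaining) = $544.50

COGS = $6,764.50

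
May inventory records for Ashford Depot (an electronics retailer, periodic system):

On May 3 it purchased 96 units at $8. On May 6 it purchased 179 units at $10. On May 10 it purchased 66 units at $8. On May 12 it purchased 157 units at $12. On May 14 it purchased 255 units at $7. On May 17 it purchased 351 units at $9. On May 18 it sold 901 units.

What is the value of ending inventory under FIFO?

May 18, 901 sold [FIFO — oldest first]: 96 @ $8 + 179 @ $10 + 66 @ $8 + 157 @ $12 + 255 @ $7 + 148 @ $9 = $8,087
Ending inventory: 203 @ $9 = $1,827
Check: goods available $9,914 = COGS $8,087 + ending $1,827

Ending inventory = $1,827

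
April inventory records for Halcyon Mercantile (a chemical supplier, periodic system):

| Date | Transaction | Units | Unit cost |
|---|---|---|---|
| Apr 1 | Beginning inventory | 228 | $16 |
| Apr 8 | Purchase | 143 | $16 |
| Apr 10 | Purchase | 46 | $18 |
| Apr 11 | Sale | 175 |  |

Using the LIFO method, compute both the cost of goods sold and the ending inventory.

Apr 11, 175 sold [LIFO — newest first]: 46 @ $18 + 129 @ $16 = $2,892
Ending inventory: 228 @ $16 + 14 @ $16 = $3,872

COGS = $2,892; ending inventory = $3,872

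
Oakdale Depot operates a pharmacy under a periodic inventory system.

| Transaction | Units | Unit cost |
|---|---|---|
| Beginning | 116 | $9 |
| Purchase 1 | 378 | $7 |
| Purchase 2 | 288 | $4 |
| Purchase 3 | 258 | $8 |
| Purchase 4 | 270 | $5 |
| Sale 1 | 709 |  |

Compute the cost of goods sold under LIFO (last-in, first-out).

COGS = $4,138

Sale 1 (709) [LIFO — newest first]: 270 @ $5 + 258 @ $8 + 181 @ $4 = $4,138
Ending inventory: 116 @ $9 + 378 @ $7 + 107 @ $4 = $4,118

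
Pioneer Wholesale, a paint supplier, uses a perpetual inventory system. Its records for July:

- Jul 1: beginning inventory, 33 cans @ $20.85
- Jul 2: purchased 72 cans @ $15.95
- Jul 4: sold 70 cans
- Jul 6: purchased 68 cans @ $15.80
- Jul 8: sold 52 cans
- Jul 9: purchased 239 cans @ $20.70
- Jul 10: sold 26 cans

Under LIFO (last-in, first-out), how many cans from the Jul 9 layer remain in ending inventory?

213

Jul 4, 70 sold [LIFO — newest first]: 70 @ $15.95 = $1,116.50
Jul 8, 52 sold [LIFO — newest first]: 52 @ $15.80 = $821.60
Jul 10, 26 sold [LIFO — newest first]: 26 @ $20.70 = $538.20
Total COGS = $1,116.50 + $821.60 + $538.20 = $2,476.30
Ending inventory: 33 @ $20.85 + 2 @ $15.95 + 16 @ $15.80 + 213 @ $20.70 = $5,381.85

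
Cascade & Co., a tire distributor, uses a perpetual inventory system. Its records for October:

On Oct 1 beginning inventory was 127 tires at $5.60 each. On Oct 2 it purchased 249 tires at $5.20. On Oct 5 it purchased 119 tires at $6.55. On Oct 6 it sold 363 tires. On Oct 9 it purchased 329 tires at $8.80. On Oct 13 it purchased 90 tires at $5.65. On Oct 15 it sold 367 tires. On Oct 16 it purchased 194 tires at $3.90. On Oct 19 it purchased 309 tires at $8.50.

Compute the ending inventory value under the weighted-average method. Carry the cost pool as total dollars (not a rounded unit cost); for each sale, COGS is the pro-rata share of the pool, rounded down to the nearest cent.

After Oct 1: 127 on hand, pool $711.20 (≈ $5.6000 each)
After Oct 2: 376 on hand, pool $2,006.00 (≈ $5.3351 each)
After Oct 5: 495 on hand, pool $2,785.45 (≈ $5.6272 each)
Oct 6, sell 363: 363/495 × $2,785.45 → $2,042.66
After Oct 9: 461 on hand, pool $3,637.99 (≈ $7.8915 each)
After Oct 13: 551 on hand, pool $4,146.49 (≈ $7.5254 each)
Oct 15, sell 367: 367/551 × $4,146.49 → $2,761.81
After Oct 16: 378 on hand, pool $2,141.28 (≈ $5.6648 each)
After Oct 19: 687 on hand, pool $4,767.78 (≈ $6.9400 each)
Total COGS = $2,042.66 + $2,761.81 = $4,804.47
Ending inventory (cost pool remaining) = $4,767.78
Check: goods available $9,572.25 = COGS $4,804.47 + ending $4,767.78

Ending inventory = $4,767.78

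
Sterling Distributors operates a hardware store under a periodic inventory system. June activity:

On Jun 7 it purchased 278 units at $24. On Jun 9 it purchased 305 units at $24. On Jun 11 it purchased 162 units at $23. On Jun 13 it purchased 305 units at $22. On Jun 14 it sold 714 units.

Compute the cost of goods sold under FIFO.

Jun 14, 714 sold [FIFO — oldest first]: 278 @ $24 + 305 @ $24 + 131 @ $23 = $17,005
Ending inventory: 31 @ $23 + 305 @ $22 = $7,423

COGS = $17,005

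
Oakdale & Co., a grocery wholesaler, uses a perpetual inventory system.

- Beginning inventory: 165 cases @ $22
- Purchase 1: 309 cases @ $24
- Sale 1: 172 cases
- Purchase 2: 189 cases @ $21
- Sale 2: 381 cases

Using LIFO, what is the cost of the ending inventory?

Ending inventory = $2,420

Sale 1 (172) [LIFO — newest first]: 172 @ $24 = $4,128
Sale 2 (381) [LIFO — newest first]: 189 @ $21 + 137 @ $24 + 55 @ $22 = $8,467
Total COGS = $4,128 + $8,467 = $12,595
Ending inventory: 110 @ $22 = $2,420
Check: goods available $15,015 = COGS $12,595 + ending $2,420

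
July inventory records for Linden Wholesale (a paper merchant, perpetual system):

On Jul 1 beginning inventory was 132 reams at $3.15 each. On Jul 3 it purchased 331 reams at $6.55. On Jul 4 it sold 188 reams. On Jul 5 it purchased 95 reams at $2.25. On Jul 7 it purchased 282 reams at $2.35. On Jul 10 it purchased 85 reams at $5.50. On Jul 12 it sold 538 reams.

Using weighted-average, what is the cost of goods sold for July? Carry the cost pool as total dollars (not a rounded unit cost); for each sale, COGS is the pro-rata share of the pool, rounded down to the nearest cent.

COGS = $3,150.52

After Jul 1: 132 on hand, pool $415.80 (≈ $3.1500 each)
After Jul 3: 463 on hand, pool $2,583.85 (≈ $5.5807 each)
Jul 4, sell 188: 188/463 × $2,583.85 → $1,049.16
After Jul 5: 370 on hand, pool $1,748.44 (≈ $4.7255 each)
After Jul 7: 652 on hand, pool $2,411.14 (≈ $3.6981 each)
After Jul 10: 737 on hand, pool $2,878.64 (≈ $3.9059 each)
Jul 12, sell 538: 538/737 × $2,878.64 → $2,101.36
Total COGS = $1,049.16 + $2,101.36 = $3,150.52
Ending inventory (cost pool remaining) = $777.28
Check: goods available $3,927.80 = COGS $3,150.52 + ending $777.28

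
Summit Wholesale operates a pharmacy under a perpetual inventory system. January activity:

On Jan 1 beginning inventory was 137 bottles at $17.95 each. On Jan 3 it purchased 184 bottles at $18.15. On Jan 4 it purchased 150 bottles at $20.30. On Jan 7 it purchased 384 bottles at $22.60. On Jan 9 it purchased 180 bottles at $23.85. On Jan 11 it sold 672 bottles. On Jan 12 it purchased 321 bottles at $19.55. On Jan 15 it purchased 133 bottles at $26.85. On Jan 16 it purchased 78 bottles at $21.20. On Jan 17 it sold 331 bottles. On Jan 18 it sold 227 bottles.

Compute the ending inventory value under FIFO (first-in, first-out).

Ending inventory = $7,687.95

Jan 11, 672 sold [FIFO — oldest first]: 137 @ $17.95 + 184 @ $18.15 + 150 @ $20.30 + 201 @ $22.60 = $13,386.35
Jan 17, 331 sold [FIFO — oldest first]: 183 @ $22.60 + 148 @ $23.85 = $7,665.60
Jan 18, 227 sold [FIFO — oldest first]: 32 @ $23.85 + 195 @ $19.55 = $4,575.45
Total COGS = $13,386.35 + $7,665.60 + $4,575.45 = $25,627.40
Ending inventory: 126 @ $19.55 + 133 @ $26.85 + 78 @ $21.20 = $7,687.95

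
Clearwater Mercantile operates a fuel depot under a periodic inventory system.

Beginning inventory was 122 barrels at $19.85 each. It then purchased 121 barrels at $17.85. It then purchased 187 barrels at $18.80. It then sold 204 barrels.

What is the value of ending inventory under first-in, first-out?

Sale 1 (204) [FIFO — oldest first]: 122 @ $19.85 + 82 @ $17.85 = $3,885.40
Ending inventory: 39 @ $17.85 + 187 @ $18.80 = $4,211.75

Ending inventory = $4,211.75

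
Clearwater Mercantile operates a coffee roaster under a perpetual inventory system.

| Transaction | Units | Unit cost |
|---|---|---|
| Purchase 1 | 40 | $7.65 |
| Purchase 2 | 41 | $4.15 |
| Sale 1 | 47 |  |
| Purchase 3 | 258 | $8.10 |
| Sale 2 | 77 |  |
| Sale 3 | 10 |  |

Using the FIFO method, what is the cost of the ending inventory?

Sale 1 (47) [FIFO — oldest first]: 40 @ $7.65 + 7 @ $4.15 = $335.05
Sale 2 (77) [FIFO — oldest first]: 34 @ $4.15 + 43 @ $8.10 = $489.40
Sale 3 (10) [FIFO — oldest first]: 10 @ $8.10 = $81.00
Total COGS = $335.05 + $489.40 + $81.00 = $905.45
Ending inventory: 205 @ $8.10 = $1,660.50

Ending inventory = $1,660.50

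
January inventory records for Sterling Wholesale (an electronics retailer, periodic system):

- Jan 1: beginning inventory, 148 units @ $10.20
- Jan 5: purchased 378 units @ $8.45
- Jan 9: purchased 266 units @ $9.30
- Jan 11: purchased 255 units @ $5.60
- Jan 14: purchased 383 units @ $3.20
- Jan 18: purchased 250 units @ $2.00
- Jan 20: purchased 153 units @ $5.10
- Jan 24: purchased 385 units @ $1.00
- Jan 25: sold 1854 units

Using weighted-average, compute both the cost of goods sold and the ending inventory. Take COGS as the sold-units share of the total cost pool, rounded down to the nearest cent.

COGS = $9,609.70; ending inventory = $1,886.70

Jan 25, sell 1854: 1854/2218 × $11,496.40 → $9,609.70
Ending inventory (cost pool remaining) = $1,886.70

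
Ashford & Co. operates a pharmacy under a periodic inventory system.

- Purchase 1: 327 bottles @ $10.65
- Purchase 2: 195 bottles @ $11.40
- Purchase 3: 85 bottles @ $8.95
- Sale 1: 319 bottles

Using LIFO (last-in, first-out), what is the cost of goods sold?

COGS = $3,399.10

Sale 1 (319) [LIFO — newest first]: 85 @ $8.95 + 195 @ $11.40 + 39 @ $10.65 = $3,399.10
Ending inventory: 288 @ $10.65 = $3,067.20
Check: goods available $6,466.30 = COGS $3,399.10 + ending $3,067.20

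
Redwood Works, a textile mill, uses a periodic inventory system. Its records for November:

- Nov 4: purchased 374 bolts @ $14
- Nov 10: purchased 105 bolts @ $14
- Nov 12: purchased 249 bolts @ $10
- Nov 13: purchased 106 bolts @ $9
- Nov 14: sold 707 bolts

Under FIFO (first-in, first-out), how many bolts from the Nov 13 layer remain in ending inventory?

106

Nov 14, 707 sold [FIFO — oldest first]: 374 @ $14 + 105 @ $14 + 228 @ $10 = $8,986
Ending inventory: 21 @ $10 + 106 @ $9 = $1,164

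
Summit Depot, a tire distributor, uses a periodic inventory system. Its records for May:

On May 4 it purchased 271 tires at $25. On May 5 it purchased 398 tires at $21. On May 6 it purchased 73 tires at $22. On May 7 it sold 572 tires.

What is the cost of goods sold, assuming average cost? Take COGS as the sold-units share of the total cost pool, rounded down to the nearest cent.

May 7, sell 572: 572/742 × $16,739.00 → $12,903.91
Ending inventory (cost pool remaining) = $3,835.09
Check: goods available $16,739.00 = COGS $12,903.91 + ending $3,835.09

COGS = $12,903.91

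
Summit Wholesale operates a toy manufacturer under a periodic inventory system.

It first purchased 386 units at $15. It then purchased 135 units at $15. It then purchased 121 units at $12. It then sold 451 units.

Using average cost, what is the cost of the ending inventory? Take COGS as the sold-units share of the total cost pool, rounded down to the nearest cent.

Ending inventory = $2,757.01

Sale 1, sell 451: 451/642 × $9,267.00 → $6,509.99
Ending inventory (cost pool remaining) = $2,757.01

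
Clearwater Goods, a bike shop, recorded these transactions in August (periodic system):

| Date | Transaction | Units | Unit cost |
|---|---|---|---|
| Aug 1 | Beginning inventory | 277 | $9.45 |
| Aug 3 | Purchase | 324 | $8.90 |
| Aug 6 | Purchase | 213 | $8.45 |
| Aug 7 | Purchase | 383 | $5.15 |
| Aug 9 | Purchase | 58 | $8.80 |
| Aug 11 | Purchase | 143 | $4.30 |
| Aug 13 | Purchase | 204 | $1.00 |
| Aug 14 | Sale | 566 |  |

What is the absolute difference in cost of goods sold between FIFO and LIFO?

$3,031.30

FIFO COGS: 277 @ $9.45 + 289 @ $8.90 = $5,189.75
LIFO COGS: 204 @ $1.00 + 143 @ $4.30 + 58 @ $8.80 + 161 @ $5.15 = $2,158.45
Difference = |$5,189.75 − $2,158.45| = $3,031.30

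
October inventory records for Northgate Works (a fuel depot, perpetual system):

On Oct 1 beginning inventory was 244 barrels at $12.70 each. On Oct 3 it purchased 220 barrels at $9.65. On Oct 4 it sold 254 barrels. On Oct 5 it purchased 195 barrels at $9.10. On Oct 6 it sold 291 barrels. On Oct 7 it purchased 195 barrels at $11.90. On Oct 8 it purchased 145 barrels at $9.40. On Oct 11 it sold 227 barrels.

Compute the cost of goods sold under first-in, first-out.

COGS = $8,341.00

Oct 4, 254 sold [FIFO — oldest first]: 244 @ $12.70 + 10 @ $9.65 = $3,195.30
Oct 6, 291 sold [FIFO — oldest first]: 210 @ $9.65 + 81 @ $9.10 = $2,763.60
Oct 11, 227 sold [FIFO — oldest first]: 114 @ $9.10 + 113 @ $11.90 = $2,382.10
Total COGS = $3,195.30 + $2,763.60 + $2,382.10 = $8,341.00
Ending inventory: 82 @ $11.90 + 145 @ $9.40 = $2,338.80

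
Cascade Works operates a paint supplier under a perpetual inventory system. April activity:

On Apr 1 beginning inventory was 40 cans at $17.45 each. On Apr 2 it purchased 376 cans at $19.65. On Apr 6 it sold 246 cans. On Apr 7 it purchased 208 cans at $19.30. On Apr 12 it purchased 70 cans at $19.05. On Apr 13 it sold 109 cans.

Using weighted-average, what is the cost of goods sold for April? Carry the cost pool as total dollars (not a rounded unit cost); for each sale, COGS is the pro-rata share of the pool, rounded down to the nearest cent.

COGS = $6,887.02

After Apr 1: 40 on hand, pool $698.00 (≈ $17.4500 each)
After Apr 2: 416 on hand, pool $8,086.40 (≈ $19.4385 each)
Apr 6, sell 246: 246/416 × $8,086.40 → $4,781.86
After Apr 7: 378 on hand, pool $7,318.94 (≈ $19.3623 each)
After Apr 12: 448 on hand, pool $8,652.44 (≈ $19.3135 each)
Apr 13, sell 109: 109/448 × $8,652.44 → $2,105.16
Total COGS = $4,781.86 + $2,105.16 = $6,887.02
Ending inventory (cost pool remaining) = $6,547.28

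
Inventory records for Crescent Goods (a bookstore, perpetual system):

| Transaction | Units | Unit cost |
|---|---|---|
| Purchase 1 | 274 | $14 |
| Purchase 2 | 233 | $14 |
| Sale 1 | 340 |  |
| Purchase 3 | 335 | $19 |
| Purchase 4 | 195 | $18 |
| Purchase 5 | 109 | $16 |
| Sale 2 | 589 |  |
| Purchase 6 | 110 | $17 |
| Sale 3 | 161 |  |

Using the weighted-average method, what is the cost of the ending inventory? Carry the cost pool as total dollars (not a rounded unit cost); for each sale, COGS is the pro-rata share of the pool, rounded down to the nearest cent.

After Purchase 1: 274 on hand, pool $3,836.00 (≈ $14.0000 each)
After Purchase 2: 507 on hand, pool $7,098.00 (≈ $14.0000 each)
Sale 1, sell 340: 340/507 × $7,098.00 → $4,760.00
After Purchase 3: 502 on hand, pool $8,703.00 (≈ $17.3367 each)
After Purchase 4: 697 on hand, pool $12,213.00 (≈ $17.5222 each)
After Purchase 5: 806 on hand, pool $13,957.00 (≈ $17.3164 each)
Sale 2, sell 589: 589/806 × $13,957.00 → $10,199.34
After Purchase 6: 327 on hand, pool $5,627.66 (≈ $17.2100 each)
Sale 3, sell 161: 161/327 × $5,627.66 → $2,770.80
Total COGS = $4,760.00 + $10,199.34 + $2,770.80 = $17,730.14
Ending inventory (cost pool remaining) = $2,856.86

Ending inventory = $2,856.86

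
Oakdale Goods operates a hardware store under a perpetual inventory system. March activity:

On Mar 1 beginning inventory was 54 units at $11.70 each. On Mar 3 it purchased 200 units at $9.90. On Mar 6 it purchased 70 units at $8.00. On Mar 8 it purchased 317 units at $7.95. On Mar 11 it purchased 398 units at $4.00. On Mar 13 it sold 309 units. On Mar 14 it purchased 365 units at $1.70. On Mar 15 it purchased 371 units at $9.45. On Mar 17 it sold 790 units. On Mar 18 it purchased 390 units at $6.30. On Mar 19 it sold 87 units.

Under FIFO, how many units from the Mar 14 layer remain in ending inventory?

218

Mar 13, 309 sold [FIFO — oldest first]: 54 @ $11.70 + 200 @ $9.90 + 55 @ $8.00 = $3,051.80
Mar 17, 790 sold [FIFO — oldest first]: 15 @ $8.00 + 317 @ $7.95 + 398 @ $4.00 + 60 @ $1.70 = $4,334.15
Mar 19, 87 sold [FIFO — oldest first]: 87 @ $1.70 = $147.90
Total COGS = $3,051.80 + $4,334.15 + $147.90 = $7,533.85
Ending inventory: 218 @ $1.70 + 371 @ $9.45 + 390 @ $6.30 = $6,333.55
Check: goods available $13,867.40 = COGS $7,533.85 + ending $6,333.55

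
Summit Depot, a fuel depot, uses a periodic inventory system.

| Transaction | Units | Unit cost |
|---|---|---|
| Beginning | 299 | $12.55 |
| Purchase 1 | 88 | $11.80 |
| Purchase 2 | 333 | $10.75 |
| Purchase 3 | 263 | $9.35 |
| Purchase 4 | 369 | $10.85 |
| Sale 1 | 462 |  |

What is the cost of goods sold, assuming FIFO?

COGS = $5,597.10

Sale 1 (462) [FIFO — oldest first]: 299 @ $12.55 + 88 @ $11.80 + 75 @ $10.75 = $5,597.10
Ending inventory: 258 @ $10.75 + 263 @ $9.35 + 369 @ $10.85 = $9,236.20
Check: goods available $14,833.30 = COGS $5,597.10 + ending $9,236.20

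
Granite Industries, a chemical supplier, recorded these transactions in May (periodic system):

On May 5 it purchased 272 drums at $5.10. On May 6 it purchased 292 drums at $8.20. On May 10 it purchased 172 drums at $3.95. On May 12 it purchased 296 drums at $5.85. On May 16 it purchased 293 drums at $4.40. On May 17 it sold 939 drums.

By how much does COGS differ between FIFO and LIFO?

$488.75

FIFO COGS: 272 @ $5.10 + 292 @ $8.20 + 172 @ $3.95 + 203 @ $5.85 = $5,648.55
LIFO COGS: 293 @ $4.40 + 296 @ $5.85 + 172 @ $3.95 + 178 @ $8.20 = $5,159.80
Difference = |$5,648.55 − $5,159.80| = $488.75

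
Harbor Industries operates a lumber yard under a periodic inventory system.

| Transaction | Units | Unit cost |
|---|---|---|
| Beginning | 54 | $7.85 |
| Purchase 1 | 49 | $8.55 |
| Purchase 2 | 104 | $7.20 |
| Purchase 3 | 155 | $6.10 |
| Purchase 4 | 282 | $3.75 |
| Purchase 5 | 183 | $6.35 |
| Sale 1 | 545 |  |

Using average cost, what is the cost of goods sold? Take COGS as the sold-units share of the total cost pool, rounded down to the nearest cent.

Sale 1, sell 545: 545/827 × $4,756.70 → $3,134.70
Ending inventory (cost pool remaining) = $1,622.00
Check: goods available $4,756.70 = COGS $3,134.70 + ending $1,622.00

COGS = $3,134.70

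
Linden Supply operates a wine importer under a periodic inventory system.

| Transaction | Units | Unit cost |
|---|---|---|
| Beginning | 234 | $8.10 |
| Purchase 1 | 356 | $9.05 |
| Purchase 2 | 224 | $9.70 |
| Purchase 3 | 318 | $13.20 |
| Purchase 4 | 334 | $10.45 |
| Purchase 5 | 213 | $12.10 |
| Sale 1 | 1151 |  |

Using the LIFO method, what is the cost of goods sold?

COGS = $12,999.10

Sale 1 (1151) [LIFO — newest first]: 213 @ $12.10 + 334 @ $10.45 + 318 @ $13.20 + 224 @ $9.70 + 62 @ $9.05 = $12,999.10
Ending inventory: 234 @ $8.10 + 294 @ $9.05 = $4,556.10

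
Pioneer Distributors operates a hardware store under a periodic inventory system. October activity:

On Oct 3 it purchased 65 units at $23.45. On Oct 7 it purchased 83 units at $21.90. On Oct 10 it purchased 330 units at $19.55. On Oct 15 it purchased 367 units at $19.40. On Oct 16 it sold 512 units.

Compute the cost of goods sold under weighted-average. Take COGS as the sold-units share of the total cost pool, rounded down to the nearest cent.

Oct 16, sell 512: 512/845 × $16,913.25 → $10,248.02
Ending inventory (cost pool remaining) = $6,665.23

COGS = $10,248.02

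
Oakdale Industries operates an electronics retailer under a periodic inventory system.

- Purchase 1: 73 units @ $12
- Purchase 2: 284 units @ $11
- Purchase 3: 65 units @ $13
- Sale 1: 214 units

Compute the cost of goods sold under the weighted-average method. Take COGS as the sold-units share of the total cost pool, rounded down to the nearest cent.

Sale 1, sell 214: 214/422 × $4,845.00 → $2,456.94
Ending inventory (cost pool remaining) = $2,388.06
Check: goods available $4,845.00 = COGS $2,456.94 + ending $2,388.06

COGS = $2,456.94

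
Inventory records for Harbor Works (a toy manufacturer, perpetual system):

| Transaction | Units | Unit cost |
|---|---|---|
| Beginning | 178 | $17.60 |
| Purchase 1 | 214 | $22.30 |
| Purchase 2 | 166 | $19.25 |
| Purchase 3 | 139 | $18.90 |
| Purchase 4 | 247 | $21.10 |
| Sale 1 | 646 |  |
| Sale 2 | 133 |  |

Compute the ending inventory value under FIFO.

Ending inventory = $3,481.50

Sale 1 (646) [FIFO — oldest first]: 178 @ $17.60 + 214 @ $22.30 + 166 @ $19.25 + 88 @ $18.90 = $12,763.70
Sale 2 (133) [FIFO — oldest first]: 51 @ $18.90 + 82 @ $21.10 = $2,694.10
Total COGS = $12,763.70 + $2,694.10 = $15,457.80
Ending inventory: 165 @ $21.10 = $3,481.50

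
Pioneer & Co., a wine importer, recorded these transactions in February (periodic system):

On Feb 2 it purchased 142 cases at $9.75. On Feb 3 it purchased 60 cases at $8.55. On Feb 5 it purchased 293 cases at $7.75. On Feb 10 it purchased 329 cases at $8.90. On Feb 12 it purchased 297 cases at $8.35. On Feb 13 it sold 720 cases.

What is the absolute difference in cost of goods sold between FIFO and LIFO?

FIFO COGS: 142 @ $9.75 + 60 @ $8.55 + 293 @ $7.75 + 225 @ $8.90 = $6,170.75
LIFO COGS: 297 @ $8.35 + 329 @ $8.90 + 94 @ $7.75 = $6,136.55
Difference = |$6,170.75 − $6,136.55| = $34.20

$34.20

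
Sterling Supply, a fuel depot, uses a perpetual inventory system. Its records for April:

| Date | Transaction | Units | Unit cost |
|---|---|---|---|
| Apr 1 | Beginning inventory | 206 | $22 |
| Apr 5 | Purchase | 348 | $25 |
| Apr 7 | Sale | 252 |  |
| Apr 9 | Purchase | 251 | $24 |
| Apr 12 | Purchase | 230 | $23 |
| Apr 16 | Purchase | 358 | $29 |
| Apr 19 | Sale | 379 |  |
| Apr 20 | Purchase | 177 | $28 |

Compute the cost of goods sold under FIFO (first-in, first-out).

Apr 7, 252 sold [FIFO — oldest first]: 206 @ $22 + 46 @ $25 = $5,682
Apr 19, 379 sold [FIFO — oldest first]: 302 @ $25 + 77 @ $24 = $9,398
Total COGS = $5,682 + $9,398 = $15,080
Ending inventory: 174 @ $24 + 230 @ $23 + 358 @ $29 + 177 @ $28 = $24,804

COGS = $15,080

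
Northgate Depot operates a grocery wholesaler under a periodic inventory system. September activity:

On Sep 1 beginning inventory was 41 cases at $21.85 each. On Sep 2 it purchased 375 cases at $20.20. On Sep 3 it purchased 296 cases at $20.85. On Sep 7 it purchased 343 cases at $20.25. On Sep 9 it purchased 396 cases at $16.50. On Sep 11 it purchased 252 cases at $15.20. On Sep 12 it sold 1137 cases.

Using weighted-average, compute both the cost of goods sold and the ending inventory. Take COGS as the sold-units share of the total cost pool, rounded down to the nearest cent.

Sep 12, sell 1137: 1137/1703 × $31,952.60 → $21,333.00
Ending inventory (cost pool remaining) = $10,619.60

COGS = $21,333.00; ending inventory = $10,619.60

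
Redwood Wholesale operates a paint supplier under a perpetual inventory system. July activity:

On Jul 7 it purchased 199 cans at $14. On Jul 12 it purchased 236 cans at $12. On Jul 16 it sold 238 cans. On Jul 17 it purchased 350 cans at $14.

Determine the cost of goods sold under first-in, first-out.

Jul 16, 238 sold [FIFO — oldest first]: 199 @ $14 + 39 @ $12 = $3,254
Ending inventory: 197 @ $12 + 350 @ $14 = $7,264

COGS = $3,254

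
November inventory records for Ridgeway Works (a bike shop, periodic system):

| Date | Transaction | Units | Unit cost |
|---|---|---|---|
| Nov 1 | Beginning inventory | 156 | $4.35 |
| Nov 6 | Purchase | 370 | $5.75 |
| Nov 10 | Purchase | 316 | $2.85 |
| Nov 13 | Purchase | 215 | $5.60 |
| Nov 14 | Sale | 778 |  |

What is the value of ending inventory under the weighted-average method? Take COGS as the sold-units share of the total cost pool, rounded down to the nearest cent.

Ending inventory = $1,296.21

Nov 14, sell 778: 778/1057 × $4,910.70 → $3,614.49
Ending inventory (cost pool remaining) = $1,296.21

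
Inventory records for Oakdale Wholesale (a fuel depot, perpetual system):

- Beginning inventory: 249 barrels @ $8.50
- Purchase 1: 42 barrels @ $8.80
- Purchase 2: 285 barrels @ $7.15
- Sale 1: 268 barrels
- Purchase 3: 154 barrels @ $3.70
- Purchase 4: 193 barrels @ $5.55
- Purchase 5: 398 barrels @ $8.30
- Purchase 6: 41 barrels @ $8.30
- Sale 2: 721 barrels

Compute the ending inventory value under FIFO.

Ending inventory = $3,095.90

Sale 1 (268) [FIFO — oldest first]: 249 @ $8.50 + 19 @ $8.80 = $2,283.70
Sale 2 (721) [FIFO — oldest first]: 23 @ $8.80 + 285 @ $7.15 + 154 @ $3.70 + 193 @ $5.55 + 66 @ $8.30 = $4,428.90
Total COGS = $2,283.70 + $4,428.90 = $6,712.60
Ending inventory: 332 @ $8.30 + 41 @ $8.30 = $3,095.90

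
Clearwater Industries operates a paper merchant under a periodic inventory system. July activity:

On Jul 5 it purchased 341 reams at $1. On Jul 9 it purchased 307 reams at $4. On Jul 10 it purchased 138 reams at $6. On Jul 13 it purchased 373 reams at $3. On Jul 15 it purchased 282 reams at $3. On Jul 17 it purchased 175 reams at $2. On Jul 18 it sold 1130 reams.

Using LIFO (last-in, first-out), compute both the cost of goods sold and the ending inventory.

Jul 18, 1130 sold [LIFO — newest first]: 175 @ $2 + 282 @ $3 + 373 @ $3 + 138 @ $6 + 162 @ $4 = $3,791
Ending inventory: 341 @ $1 + 145 @ $4 = $921
Check: goods available $4,712 = COGS $3,791 + ending $921

COGS = $3,791; ending inventory = $921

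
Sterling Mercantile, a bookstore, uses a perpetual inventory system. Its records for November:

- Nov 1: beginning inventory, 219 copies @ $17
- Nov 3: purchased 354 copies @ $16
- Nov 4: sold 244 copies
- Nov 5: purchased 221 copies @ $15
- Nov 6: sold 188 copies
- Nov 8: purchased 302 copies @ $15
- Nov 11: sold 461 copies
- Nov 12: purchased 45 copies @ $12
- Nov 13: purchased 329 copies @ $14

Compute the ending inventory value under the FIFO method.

Ending inventory = $8,191

Nov 4, 244 sold [FIFO — oldest first]: 219 @ $17 + 25 @ $16 = $4,123
Nov 6, 188 sold [FIFO — oldest first]: 188 @ $16 = $3,008
Nov 11, 461 sold [FIFO — oldest first]: 141 @ $16 + 221 @ $15 + 99 @ $15 = $7,056
Total COGS = $4,123 + $3,008 + $7,056 = $14,187
Ending inventory: 203 @ $15 + 45 @ $12 + 329 @ $14 = $8,191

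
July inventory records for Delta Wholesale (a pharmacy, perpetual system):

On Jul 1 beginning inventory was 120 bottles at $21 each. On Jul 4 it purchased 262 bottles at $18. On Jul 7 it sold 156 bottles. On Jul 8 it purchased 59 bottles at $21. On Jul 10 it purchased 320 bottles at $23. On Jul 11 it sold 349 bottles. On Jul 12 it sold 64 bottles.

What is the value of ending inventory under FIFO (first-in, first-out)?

Jul 7, 156 sold [FIFO — oldest first]: 120 @ $21 + 36 @ $18 = $3,168
Jul 11, 349 sold [FIFO — oldest first]: 226 @ $18 + 59 @ $21 + 64 @ $23 = $6,779
Jul 12, 64 sold [FIFO — oldest first]: 64 @ $23 = $1,472
Total COGS = $3,168 + $6,779 + $1,472 = $11,419
Ending inventory: 192 @ $23 = $4,416
Check: goods available $15,835 = COGS $11,419 + ending $4,416

Ending inventory = $4,416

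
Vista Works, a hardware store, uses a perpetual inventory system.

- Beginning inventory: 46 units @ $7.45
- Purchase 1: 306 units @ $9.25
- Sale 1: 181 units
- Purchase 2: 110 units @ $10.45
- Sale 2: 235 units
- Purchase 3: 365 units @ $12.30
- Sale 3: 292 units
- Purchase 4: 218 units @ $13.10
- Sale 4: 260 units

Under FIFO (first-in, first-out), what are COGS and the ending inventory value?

COGS = $10,659.30; ending inventory = $1,008.70

Sale 1 (181) [FIFO — oldest first]: 46 @ $7.45 + 135 @ $9.25 = $1,591.45
Sale 2 (235) [FIFO — oldest first]: 171 @ $9.25 + 64 @ $10.45 = $2,250.55
Sale 3 (292) [FIFO — oldest first]: 46 @ $10.45 + 246 @ $12.30 = $3,506.50
Sale 4 (260) [FIFO — oldest first]: 119 @ $12.30 + 141 @ $13.10 = $3,310.80
Total COGS = $1,591.45 + $2,250.55 + $3,506.50 + $3,310.80 = $10,659.30
Ending inventory: 77 @ $13.10 = $1,008.70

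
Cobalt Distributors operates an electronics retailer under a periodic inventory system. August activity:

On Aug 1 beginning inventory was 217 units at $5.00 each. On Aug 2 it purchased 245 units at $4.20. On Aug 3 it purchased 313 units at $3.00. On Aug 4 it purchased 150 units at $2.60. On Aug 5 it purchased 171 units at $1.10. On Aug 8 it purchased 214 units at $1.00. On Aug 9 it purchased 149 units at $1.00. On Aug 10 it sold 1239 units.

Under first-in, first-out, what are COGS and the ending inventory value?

Aug 10, 1239 sold [FIFO — oldest first]: 217 @ $5.00 + 245 @ $4.20 + 313 @ $3.00 + 150 @ $2.60 + 171 @ $1.10 + 143 @ $1.00 = $3,774.10
Ending inventory: 71 @ $1.00 + 149 @ $1.00 = $220.00
Check: goods available $3,994.10 = COGS $3,774.10 + ending $220.00

COGS = $3,774.10; ending inventory = $220.00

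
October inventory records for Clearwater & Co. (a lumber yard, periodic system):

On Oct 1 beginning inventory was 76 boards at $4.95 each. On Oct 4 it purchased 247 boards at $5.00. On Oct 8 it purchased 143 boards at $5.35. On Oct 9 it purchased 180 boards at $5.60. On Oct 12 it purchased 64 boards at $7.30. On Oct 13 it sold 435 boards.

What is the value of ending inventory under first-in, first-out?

Oct 13, 435 sold [FIFO — oldest first]: 76 @ $4.95 + 247 @ $5.00 + 112 @ $5.35 = $2,210.40
Ending inventory: 31 @ $5.35 + 180 @ $5.60 + 64 @ $7.30 = $1,641.05

Ending inventory = $1,641.05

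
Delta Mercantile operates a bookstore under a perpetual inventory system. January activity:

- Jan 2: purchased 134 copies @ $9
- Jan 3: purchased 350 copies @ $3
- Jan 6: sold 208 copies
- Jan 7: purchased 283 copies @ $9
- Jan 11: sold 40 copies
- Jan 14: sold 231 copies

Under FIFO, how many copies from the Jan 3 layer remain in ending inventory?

Jan 6, 208 sold [FIFO — oldest first]: 134 @ $9 + 74 @ $3 = $1,428
Jan 11, 40 sold [FIFO — oldest first]: 40 @ $3 = $120
Jan 14, 231 sold [FIFO — oldest first]: 231 @ $3 = $693
Total COGS = $1,428 + $120 + $693 = $2,241
Ending inventory: 5 @ $3 + 283 @ $9 = $2,562
Check: goods available $4,803 = COGS $2,241 + ending $2,562

5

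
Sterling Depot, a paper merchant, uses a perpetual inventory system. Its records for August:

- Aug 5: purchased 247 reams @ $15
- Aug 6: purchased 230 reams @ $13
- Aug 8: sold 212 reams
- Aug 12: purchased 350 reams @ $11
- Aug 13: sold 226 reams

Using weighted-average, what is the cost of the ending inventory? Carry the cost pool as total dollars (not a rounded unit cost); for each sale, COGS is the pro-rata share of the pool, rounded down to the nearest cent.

After Aug 5: 247 on hand, pool $3,705.00 (≈ $15.0000 each)
After Aug 6: 477 on hand, pool $6,695.00 (≈ $14.0356 each)
Aug 8, sell 212: 212/477 × $6,695.00 → $2,975.55
After Aug 12: 615 on hand, pool $7,569.45 (≈ $12.3080 each)
Aug 13, sell 226: 226/615 × $7,569.45 → $2,781.61
Total COGS = $2,975.55 + $2,781.61 = $5,757.16
Ending inventory (cost pool remaining) = $4,787.84

Ending inventory = $4,787.84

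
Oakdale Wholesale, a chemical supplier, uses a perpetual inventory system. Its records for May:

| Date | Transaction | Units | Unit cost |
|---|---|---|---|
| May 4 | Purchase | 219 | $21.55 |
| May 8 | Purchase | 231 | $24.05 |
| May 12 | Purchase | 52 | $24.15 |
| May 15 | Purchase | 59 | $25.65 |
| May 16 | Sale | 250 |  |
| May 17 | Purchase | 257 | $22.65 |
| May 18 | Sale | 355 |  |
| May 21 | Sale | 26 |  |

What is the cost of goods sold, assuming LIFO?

May 16, 250 sold [LIFO — newest first]: 59 @ $25.65 + 52 @ $24.15 + 139 @ $24.05 = $6,112.10
May 18, 355 sold [LIFO — newest first]: 257 @ $22.65 + 92 @ $24.05 + 6 @ $21.55 = $8,162.95
May 21, 26 sold [LIFO — newest first]: 26 @ $21.55 = $560.30
Total COGS = $6,112.10 + $8,162.95 + $560.30 = $14,835.35
Ending inventory: 187 @ $21.55 = $4,029.85

COGS = $14,835.35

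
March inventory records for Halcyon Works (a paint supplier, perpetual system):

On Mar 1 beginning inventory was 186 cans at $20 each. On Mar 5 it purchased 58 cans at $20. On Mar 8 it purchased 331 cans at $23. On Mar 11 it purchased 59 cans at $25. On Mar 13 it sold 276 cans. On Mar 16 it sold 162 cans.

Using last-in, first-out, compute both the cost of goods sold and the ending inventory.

Mar 13, 276 sold [LIFO — newest first]: 59 @ $25 + 217 @ $23 = $6,466
Mar 16, 162 sold [LIFO — newest first]: 114 @ $23 + 48 @ $20 = $3,582
Total COGS = $6,466 + $3,582 = $10,048
Ending inventory: 186 @ $20 + 10 @ $20 = $3,920

COGS = $10,048; ending inventory = $3,920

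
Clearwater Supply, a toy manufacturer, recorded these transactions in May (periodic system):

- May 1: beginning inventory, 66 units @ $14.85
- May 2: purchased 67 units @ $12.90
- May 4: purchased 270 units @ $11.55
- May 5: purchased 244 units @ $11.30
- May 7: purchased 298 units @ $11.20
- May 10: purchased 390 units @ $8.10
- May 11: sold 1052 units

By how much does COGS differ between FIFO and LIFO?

$1,284.60

FIFO COGS: 66 @ $14.85 + 67 @ $12.90 + 270 @ $11.55 + 244 @ $11.30 + 298 @ $11.20 + 107 @ $8.10 = $11,924.40
LIFO COGS: 390 @ $8.10 + 298 @ $11.20 + 244 @ $11.30 + 120 @ $11.55 = $10,639.80
Difference = |$11,924.40 − $10,639.80| = $1,284.60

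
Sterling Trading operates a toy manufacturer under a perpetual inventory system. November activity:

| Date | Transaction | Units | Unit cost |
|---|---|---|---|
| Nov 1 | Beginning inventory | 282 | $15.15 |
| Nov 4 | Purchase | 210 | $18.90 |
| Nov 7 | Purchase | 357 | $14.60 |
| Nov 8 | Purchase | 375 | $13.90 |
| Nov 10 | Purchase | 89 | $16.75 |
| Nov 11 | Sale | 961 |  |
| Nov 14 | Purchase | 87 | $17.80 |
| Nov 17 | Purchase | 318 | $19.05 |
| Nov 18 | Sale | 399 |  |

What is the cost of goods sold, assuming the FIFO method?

COGS = $20,993.35

Nov 11, 961 sold [FIFO — oldest first]: 282 @ $15.15 + 210 @ $18.90 + 357 @ $14.60 + 112 @ $13.90 = $15,010.30
Nov 18, 399 sold [FIFO — oldest first]: 263 @ $13.90 + 89 @ $16.75 + 47 @ $17.80 = $5,983.05
Total COGS = $15,010.30 + $5,983.05 = $20,993.35
Ending inventory: 40 @ $17.80 + 318 @ $19.05 = $6,769.90
Check: goods available $27,763.25 = COGS $20,993.35 + ending $6,769.90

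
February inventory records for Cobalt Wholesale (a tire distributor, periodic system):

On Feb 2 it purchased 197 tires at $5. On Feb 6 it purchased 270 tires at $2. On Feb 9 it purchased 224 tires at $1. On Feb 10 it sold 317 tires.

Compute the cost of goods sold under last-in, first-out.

Feb 10, 317 sold [LIFO — newest first]: 224 @ $1 + 93 @ $2 = $410
Ending inventory: 197 @ $5 + 177 @ $2 = $1,339
Check: goods available $1,749 = COGS $410 + ending $1,339

COGS = $410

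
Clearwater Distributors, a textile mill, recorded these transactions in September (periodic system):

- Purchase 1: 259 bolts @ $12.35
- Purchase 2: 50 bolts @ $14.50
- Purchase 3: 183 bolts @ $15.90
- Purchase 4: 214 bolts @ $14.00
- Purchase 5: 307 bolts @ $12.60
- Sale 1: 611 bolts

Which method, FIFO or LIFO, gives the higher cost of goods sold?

FIFO

FIFO COGS: 259 @ $12.35 + 50 @ $14.50 + 183 @ $15.90 + 119 @ $14.00 = $8,499.35
LIFO COGS: 307 @ $12.60 + 214 @ $14.00 + 90 @ $15.90 = $8,295.20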